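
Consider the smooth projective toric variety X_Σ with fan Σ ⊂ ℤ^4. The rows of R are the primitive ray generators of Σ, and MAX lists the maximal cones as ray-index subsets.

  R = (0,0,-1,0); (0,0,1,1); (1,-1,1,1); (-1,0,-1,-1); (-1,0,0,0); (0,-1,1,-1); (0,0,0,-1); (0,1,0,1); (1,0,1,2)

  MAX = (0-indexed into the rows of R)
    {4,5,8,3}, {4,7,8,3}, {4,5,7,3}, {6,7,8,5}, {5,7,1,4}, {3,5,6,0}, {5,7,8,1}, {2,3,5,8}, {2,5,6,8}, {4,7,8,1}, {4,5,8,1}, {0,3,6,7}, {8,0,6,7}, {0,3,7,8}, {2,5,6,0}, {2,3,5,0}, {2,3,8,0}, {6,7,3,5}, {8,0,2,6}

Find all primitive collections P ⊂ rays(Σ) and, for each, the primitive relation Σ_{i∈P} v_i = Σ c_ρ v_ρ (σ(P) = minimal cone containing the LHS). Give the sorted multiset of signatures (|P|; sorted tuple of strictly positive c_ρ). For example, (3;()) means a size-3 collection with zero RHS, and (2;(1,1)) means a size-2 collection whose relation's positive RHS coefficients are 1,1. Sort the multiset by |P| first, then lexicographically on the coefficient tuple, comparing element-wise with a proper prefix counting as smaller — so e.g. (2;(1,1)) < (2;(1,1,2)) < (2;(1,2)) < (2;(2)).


Δ(Σ) — 9 vertices, 14 min non-faces:

  • {1,3}:  v_{1} + v_{3} = v_{4}  →  sig = (2;(1))
  • {2,7}:  v_{2} + v_{7} = v_{8}  →  sig = (2;(1))
  • {0,1}:  v_{0} + v_{1} = v_{3} + v_{8}  →  sig = (2;(1,1))
  • {1,6}:  v_{1} + v_{6} = v_{5} + v_{7}  →  sig = (2;(1,1))
  • {4,6}:  v_{4} + v_{6} = v_{3} + v_{5} + v_{7}  →  sig = (2;(1,1,1))
  • {1,2}:  v_{1} + v_{2} = v_{3} + v_{5} + 2·v_{8}  →  sig = (2;(1,1,2))
  • {0,4}:  v_{0} + v_{4} = 2·v_{3} + v_{8}  →  sig = (2;(1,2))
  • {2,4}:  v_{2} + v_{4} = 2·v_{3} + v_{5} + 2·v_{8}  →  sig = (2;(1,2,2))
  • {0,5,7}:  v_{0} + v_{5} + v_{7} = 0  →  sig = (3;())
  • {3,6,8}:  v_{3} + v_{6} + v_{8} = 0  →  sig = (3;())
  • {0,5,8}:  v_{0} + v_{5} + v_{8} = v_{2}  →  sig = (3;(1))
  • {2,3,6}:  v_{2} + v_{3} + v_{6} = v_{0} + v_{5}  →  sig = (3;(1,1))
  • {3,5,7,8}:  v_{3} + v_{5} + v_{7} + v_{8} = v_{1}  →  sig = (4;(1))
  • {4,5,7,8}:  v_{4} + v_{5} + v_{7} + v_{8} = 2·v_{1}  →  sig = (4;(2))

so the primitive-relation signature multiset is
    (2;(1))
    (2;(1))
    (2;(1,1))
    (2;(1,1))
    (2;(1,1,1))
    (2;(1,1,2))
    (2;(1,2))
    (2;(1,2,2))
    (3;())
    (3;())
    (3;(1))
    (3;(1,1))
    (4;(1))
    (4;(2))


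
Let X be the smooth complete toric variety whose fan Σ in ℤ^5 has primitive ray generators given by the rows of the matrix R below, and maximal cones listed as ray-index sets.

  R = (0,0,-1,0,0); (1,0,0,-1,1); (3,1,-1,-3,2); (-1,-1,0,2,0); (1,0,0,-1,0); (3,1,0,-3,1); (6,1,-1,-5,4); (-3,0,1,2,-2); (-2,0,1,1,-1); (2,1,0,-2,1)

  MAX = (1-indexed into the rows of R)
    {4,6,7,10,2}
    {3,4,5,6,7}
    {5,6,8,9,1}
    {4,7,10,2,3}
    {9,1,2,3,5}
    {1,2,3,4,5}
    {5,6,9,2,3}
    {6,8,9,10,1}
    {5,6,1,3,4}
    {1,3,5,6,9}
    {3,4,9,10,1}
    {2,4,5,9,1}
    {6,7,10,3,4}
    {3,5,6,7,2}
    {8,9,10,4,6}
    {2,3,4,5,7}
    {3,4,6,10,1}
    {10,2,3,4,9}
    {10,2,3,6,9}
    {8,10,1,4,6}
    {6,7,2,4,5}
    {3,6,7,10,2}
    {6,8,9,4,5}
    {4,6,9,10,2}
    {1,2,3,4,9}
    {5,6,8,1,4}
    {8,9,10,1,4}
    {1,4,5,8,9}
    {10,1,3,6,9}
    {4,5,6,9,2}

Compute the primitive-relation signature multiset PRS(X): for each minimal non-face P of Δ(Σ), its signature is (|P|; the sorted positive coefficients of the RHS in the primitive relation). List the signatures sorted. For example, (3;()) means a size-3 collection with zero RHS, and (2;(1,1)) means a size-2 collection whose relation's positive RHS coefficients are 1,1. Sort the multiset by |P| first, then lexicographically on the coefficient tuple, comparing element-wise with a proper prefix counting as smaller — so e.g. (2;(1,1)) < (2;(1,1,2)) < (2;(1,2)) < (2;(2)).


Δ(Σ) — 10 vertices, 12 min non-faces:

  P = {2,8}:  v_{2} + v_{8} = v_{9}  so sig = (2;(1))
  P = {5,10}:  v_{5} + v_{10} = v_{6}  so sig = (2;(1))
  P = {7,8}:  v_{7} + v_{8} = v_{2} + v_{10}  so sig = (2;(1,1))
  P = {3,8}:  v_{3} + v_{8} = v_{1} + v_{9} + v_{10}  so sig = (2;(1,1,1))
  P = {1,7}:  v_{1} + v_{7} = 2·v_{3} + v_{4} + v_{5}  so sig = (2;(1,1,2))
  P = {7,9}:  v_{7} + v_{9} = 2·v_{2} + v_{10}  so sig = (2;(1,2))
  P = {1,2,10}:  v_{1} + v_{2} + v_{10} = v_{3}  so sig = (3;(1))
  P = {1,2,6}:  v_{1} + v_{2} + v_{6} = v_{3} + v_{5}  so sig = (3;(1,1))
  P = {1,4,6,9}:  v_{1} + v_{4} + v_{6} + v_{9} = 0  so sig = (4;())
  P = {2,3,4,6}:  v_{2} + v_{3} + v_{4} + v_{6} = v_{7}  so sig = (4;(1))
  P = {3,4,5,9}:  v_{3} + v_{4} + v_{5} + v_{9} = v_{2}  so sig = (4;(1))
  P = {3,4,6,9}:  v_{3} + v_{4} + v_{6} + v_{9} = v_{2} + v_{10}  so sig = (4;(1,1))

Signatures (|P|; sorted positive RHS coefficients), sorted:
[(2;(1)), (2;(1)), (2;(1,1)), (2;(1,1,1)), (2;(1,1,2)), (2;(1,2)), (3;(1)), (3;(1,1)), (4;()), (4;(1)), (4;(1)), (4;(1,1))]


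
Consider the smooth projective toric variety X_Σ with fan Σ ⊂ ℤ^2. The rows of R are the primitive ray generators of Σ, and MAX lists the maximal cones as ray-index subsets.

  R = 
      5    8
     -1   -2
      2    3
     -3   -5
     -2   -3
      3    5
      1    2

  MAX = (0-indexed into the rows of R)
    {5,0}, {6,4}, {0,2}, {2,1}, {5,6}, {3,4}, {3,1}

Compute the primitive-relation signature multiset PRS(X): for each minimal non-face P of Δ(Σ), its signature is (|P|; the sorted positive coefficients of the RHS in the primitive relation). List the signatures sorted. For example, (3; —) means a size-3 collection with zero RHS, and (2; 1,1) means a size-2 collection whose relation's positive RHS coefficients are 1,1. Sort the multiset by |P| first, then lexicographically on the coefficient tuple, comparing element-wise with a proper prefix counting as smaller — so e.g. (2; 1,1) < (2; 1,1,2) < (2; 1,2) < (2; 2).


Minimal non-faces — 14 found among 7 rays, 7 max cones:

  {1,6}:  v_{1} + v_{6} = 0  so sig = (2; —)
  {2,4}:  v_{2} + v_{4} = 0  so sig = (2; —)
  {3,5}:  v_{3} + v_{5} = 0  so sig = (2; —)
  {0,3}:  v_{0} + v_{3} = v_{2}  so sig = (2; 1)
  {0,4}:  v_{0} + v_{4} = v_{5}  so sig = (2; 1)
  {1,4}:  v_{1} + v_{4} = v_{3}  so sig = (2; 1)
  {1,5}:  v_{1} + v_{5} = v_{2}  so sig = (2; 1)
  {2,3}:  v_{2} + v_{3} = v_{1}  so sig = (2; 1)
  {2,5}:  v_{2} + v_{5} = v_{0}  so sig = (2; 1)
  {2,6}:  v_{2} + v_{6} = v_{5}  so sig = (2; 1)
  {3,6}:  v_{3} + v_{6} = v_{4}  so sig = (2; 1)
  {4,5}:  v_{4} + v_{5} = v_{6}  so sig = (2; 1)
  {0,1}:  v_{0} + v_{1} = 2·v_{2}  so sig = (2; 2)
  {0,6}:  v_{0} + v_{6} = 2·v_{5}  so sig = (2; 2)

Sorted signature multiset PRS(X):
[(2; —), (2; —), (2; —), (2; 1), (2; 1), (2; 1), (2; 1), (2; 1), (2; 1), (2; 1), (2; 1), (2; 1), (2; 2), (2; 2)]


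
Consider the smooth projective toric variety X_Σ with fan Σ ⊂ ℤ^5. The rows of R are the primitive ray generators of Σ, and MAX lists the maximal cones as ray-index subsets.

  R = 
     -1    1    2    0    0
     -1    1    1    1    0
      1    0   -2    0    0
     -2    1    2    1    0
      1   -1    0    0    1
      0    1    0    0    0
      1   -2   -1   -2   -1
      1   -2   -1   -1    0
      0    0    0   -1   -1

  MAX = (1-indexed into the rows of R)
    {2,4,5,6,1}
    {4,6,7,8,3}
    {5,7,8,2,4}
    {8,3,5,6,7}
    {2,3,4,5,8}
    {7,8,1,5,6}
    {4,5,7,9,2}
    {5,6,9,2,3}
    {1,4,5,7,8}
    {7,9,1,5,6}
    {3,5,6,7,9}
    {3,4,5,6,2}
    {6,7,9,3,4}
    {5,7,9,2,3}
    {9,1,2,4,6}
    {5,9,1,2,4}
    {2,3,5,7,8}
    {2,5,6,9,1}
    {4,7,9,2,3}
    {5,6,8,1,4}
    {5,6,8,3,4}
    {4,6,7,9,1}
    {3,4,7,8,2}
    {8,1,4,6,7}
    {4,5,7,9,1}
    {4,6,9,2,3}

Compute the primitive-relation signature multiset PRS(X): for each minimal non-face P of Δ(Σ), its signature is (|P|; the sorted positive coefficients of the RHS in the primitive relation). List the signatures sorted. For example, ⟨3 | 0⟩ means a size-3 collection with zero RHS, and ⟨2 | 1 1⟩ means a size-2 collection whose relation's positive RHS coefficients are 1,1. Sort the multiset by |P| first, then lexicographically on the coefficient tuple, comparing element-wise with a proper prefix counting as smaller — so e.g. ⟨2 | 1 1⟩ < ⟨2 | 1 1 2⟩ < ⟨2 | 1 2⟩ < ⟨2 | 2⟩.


Minimal non-faces — 10 found among 9 rays, 26 max cones:

  • {1,3}:  v_{1} + v_{3} = v_{6}  →  sig = ⟨2 | 1⟩
  • {8,9}:  v_{8} + v_{9} = v_{7}  →  sig = ⟨2 | 1⟩
  • {2,6,8}:  v_{2} + v_{6} + v_{8} = 0  →  sig = ⟨3 | 0⟩
  • {2,6,7}:  v_{2} + v_{6} + v_{7} = v_{9}  →  sig = ⟨3 | 1⟩
  • {1,2,8}:  v_{1} + v_{2} + v_{8} = v_{4} + v_{5} + v_{9}  →  sig = ⟨3 | 1 1 1⟩
  • {1,2,7}:  v_{1} + v_{2} + v_{7} = v_{4} + v_{5} + 2·v_{9}  →  sig = ⟨3 | 1 1 2⟩
  • {3,4,5,9}:  v_{3} + v_{4} + v_{5} + v_{9} = 0  →  sig = ⟨4 | 0⟩
  • {3,4,5,7}:  v_{3} + v_{4} + v_{5} + v_{7} = v_{8}  →  sig = ⟨4 | 1⟩
  • {4,5,6,9}:  v_{4} + v_{5} + v_{6} + v_{9} = v_{1}  →  sig = ⟨4 | 1⟩
  • {4,5,6,7}:  v_{4} + v_{5} + v_{6} + v_{7} = v_{1} + v_{8}  →  sig = ⟨4 | 1 1⟩

Hence PRS(X_Σ) =
    |P|=2: 2 collections, coeffs (1), (1)
    |P|=3: 4 collections, coeffs (), (1), (1,1,1), (1,1,2)
    |P|=4: 4 collections, coeffs (), (1), (1), (1,1)


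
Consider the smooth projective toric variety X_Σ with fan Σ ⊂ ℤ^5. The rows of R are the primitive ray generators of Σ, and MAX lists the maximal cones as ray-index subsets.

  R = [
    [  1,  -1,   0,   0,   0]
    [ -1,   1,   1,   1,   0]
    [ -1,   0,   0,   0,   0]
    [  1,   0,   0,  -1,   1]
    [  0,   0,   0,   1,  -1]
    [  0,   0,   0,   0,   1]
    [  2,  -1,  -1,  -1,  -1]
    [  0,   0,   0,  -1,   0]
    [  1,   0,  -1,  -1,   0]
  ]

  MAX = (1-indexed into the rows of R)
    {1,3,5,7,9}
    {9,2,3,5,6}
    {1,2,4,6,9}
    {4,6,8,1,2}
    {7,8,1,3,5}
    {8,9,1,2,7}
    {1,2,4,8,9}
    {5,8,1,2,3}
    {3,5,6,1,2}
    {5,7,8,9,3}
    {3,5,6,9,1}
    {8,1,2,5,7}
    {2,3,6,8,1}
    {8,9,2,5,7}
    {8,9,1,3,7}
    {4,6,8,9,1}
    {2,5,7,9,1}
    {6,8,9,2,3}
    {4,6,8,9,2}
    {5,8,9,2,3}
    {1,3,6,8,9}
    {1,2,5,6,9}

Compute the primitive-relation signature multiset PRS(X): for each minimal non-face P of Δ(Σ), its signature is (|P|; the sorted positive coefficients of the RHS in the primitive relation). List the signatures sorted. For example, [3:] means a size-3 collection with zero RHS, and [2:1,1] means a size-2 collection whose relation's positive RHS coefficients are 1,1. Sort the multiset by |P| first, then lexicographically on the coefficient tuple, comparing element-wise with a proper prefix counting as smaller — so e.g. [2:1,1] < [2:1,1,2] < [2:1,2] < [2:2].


Minimal non-faces — 9 found among 9 rays, 22 max cones:

  {3,4}:  v_{3} + v_{4} = v_{6} + v_{8}  ⇒ sig = [2:1,1]
  {6,7}:  v_{6} + v_{7} = v_{1} + v_{9}  ⇒ sig = [2:1,1]
  {4,5}:  v_{4} + v_{5} = v_{1} + v_{2} + v_{9}  ⇒ sig = [2:1,1,1]
  {4,7}:  v_{4} + v_{7} = 2·v_{1} + v_{2} + v_{8} + 2·v_{9}  ⇒ sig = [2:1,1,2,2]
  {5,6,8}:  v_{5} + v_{6} + v_{8} = 0  ⇒ sig = [3:]
  {2,3,7}:  v_{2} + v_{3} + v_{7} = v_{5} + v_{8}  ⇒ sig = [3:1,1]
  {1,2,3,9}:  v_{1} + v_{2} + v_{3} + v_{9} = 0  ⇒ sig = [4:]
  {1,5,8,9}:  v_{1} + v_{5} + v_{8} + v_{9} = v_{7}  ⇒ sig = [4:1]
  {1,2,6,8,9}:  v_{1} + v_{2} + v_{6} + v_{8} + v_{9} = v_{4}  ⇒ sig = [5:1]

Signatures (|P|; sorted positive RHS coefficients), sorted:
    |P|=2: 4 collections, coeffs (1,1), (1,1), (1,1,1), (1,1,2,2)
    |P|=3: 2 collections, coeffs (), (1,1)
    |P|=4: 2 collections, coeffs (), (1)
    |P|=5: 1 collection, coeffs (1)


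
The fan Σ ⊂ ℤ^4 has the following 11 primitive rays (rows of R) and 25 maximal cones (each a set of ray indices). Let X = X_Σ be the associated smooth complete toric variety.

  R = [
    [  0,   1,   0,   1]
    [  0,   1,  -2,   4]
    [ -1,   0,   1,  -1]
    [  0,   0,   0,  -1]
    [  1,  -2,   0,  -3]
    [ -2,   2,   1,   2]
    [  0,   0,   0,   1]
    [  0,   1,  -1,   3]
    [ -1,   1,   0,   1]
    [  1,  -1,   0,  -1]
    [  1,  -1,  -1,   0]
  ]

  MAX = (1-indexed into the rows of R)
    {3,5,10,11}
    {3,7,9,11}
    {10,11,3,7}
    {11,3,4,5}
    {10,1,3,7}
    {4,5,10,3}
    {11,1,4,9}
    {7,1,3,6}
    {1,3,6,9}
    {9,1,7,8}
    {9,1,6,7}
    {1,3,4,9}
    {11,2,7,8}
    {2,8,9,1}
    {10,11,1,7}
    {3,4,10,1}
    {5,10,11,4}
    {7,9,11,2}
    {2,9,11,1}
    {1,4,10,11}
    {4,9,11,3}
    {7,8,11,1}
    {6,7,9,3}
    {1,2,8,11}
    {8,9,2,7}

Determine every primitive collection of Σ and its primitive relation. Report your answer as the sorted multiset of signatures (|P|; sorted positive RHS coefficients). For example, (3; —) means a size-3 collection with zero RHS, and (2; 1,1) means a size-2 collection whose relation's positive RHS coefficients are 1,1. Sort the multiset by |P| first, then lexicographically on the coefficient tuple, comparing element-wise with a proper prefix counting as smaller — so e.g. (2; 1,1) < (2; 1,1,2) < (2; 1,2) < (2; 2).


Primitive collections (25):

  P={4,7}:  v_{4} + v_{7} = 0  ⇒ sig = (2; —)
  P={9,10}:  v_{9} + v_{10} = 0  ⇒ sig = (2; —)
  P={5,6}:  v_{5} + v_{6} = v_{3}  ⇒ sig = (2; 1)
  P={5,8}:  v_{5} + v_{8} = v_{11}  ⇒ sig = (2; 1)
  P={1,5}:  v_{1} + v_{5} = v_{4} + v_{10}  ⇒ sig = (2; 1,1)
  P={2,10}:  v_{2} + v_{10} = v_{8} + v_{11}  ⇒ sig = (2; 1,1)
  P={3,8}:  v_{3} + v_{8} = v_{7} + v_{9}  ⇒ sig = (2; 1,1)
  P={6,11}:  v_{6} + v_{11} = v_{7} + v_{9}  ⇒ sig = (2; 1,1)
  P={4,6}:  v_{4} + v_{6} = v_{1} + v_{3} + v_{9}  ⇒ sig = (2; 1,1,1)
  P={4,8}:  v_{4} + v_{8} = v_{1} + v_{9} + v_{11}  ⇒ sig = (2; 1,1,1)
  P={5,7}:  v_{5} + v_{7} = v_{3} + v_{10} + v_{11}  ⇒ sig = (2; 1,1,1)
  P={5,9}:  v_{5} + v_{9} = v_{3} + v_{4} + v_{11}  ⇒ sig = (2; 1,1,1)
  P={6,10}:  v_{6} + v_{10} = v_{1} + v_{3} + v_{7}  ⇒ sig = (2; 1,1,1)
  P={8,10}:  v_{8} + v_{10} = v_{1} + v_{7} + v_{11}  ⇒ sig = (2; 1,1,1)
  P={2,3}:  v_{2} + v_{3} = v_{7} + 2·v_{9} + v_{11}  ⇒ sig = (2; 1,1,2)
  P={2,6}:  v_{2} + v_{6} = v_{7} + v_{8} + 2·v_{9}  ⇒ sig = (2; 1,1,2)
  P={2,5}:  v_{2} + v_{5} = v_{9} + 2·v_{11}  ⇒ sig = (2; 1,2)
  P={2,4}:  v_{2} + v_{4} = v_{1} + 2·v_{9} + 2·v_{11}  ⇒ sig = (2; 1,2,2)
  P={6,8}:  v_{6} + v_{8} = v_{1} + 2·v_{7} + 2·v_{9}  ⇒ sig = (2; 1,2,2)
  P={1,3,11}:  v_{1} + v_{3} + v_{11} = 0  ⇒ sig = (3; —)
  P={8,9,11}:  v_{8} + v_{9} + v_{11} = v_{2}  ⇒ sig = (3; 1)
  P={1,2,7}:  v_{1} + v_{2} + v_{7} = 2·v_{8}  ⇒ sig = (3; 2)
  P={1,3,7,9}:  v_{1} + v_{3} + v_{7} + v_{9} = v_{6}  ⇒ sig = (4; 1)
  P={1,7,9,11}:  v_{1} + v_{7} + v_{9} + v_{11} = v_{8}  ⇒ sig = (4; 1)
  P={3,4,10,11}:  v_{3} + v_{4} + v_{10} + v_{11} = v_{5}  ⇒ sig = (4; 1)

Sorted signature multiset PRS(X):
{ (2; —) ×2,  (2; 1) ×2,  (2; 1,1) ×4,  (2; 1,1,1) ×6,  (2; 1,1,2) ×2,  (2; 1,2),  (2; 1,2,2) ×2,  (3; —),  (3; 1),  (3; 2),  (4; 1) ×3 }


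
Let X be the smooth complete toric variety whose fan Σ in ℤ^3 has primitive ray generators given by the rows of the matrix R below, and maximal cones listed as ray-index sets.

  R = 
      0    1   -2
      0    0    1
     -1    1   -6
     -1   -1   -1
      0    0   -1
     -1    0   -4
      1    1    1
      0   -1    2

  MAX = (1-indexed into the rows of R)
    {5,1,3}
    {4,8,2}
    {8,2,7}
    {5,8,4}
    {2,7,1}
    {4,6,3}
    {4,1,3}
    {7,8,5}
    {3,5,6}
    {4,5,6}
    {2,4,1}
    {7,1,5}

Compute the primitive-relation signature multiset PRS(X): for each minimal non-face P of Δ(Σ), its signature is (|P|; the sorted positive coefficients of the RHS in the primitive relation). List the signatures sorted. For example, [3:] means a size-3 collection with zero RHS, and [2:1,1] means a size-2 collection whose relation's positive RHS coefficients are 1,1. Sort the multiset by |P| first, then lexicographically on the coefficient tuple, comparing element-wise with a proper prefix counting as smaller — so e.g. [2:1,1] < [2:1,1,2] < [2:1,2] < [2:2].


Δ(Σ) — 8 vertices, 12 min non-faces:

  • {1,8}:  v_{1} + v_{8} = 0  ⇒ sig = [2:]
  • {2,5}:  v_{2} + v_{5} = 0  ⇒ sig = [2:]
  • {4,7}:  v_{4} + v_{7} = 0  ⇒ sig = [2:]
  • {1,6}:  v_{1} + v_{6} = v_{3}  ⇒ sig = [2:1]
  • {3,8}:  v_{3} + v_{8} = v_{6}  ⇒ sig = [2:1]
  • {2,6}:  v_{2} + v_{6} = v_{1} + v_{4}  ⇒ sig = [2:1,1]
  • {6,7}:  v_{6} + v_{7} = v_{1} + v_{5}  ⇒ sig = [2:1,1]
  • {6,8}:  v_{6} + v_{8} = v_{4} + v_{5}  ⇒ sig = [2:1,1]
  • {2,3}:  v_{2} + v_{3} = 2·v_{1} + v_{4}  ⇒ sig = [2:1,2]
  • {3,7}:  v_{3} + v_{7} = 2·v_{1} + v_{5}  ⇒ sig = [2:1,2]
  • {1,4,5}:  v_{1} + v_{4} + v_{5} = v_{6}  ⇒ sig = [3:1]
  • {3,4,5}:  v_{3} + v_{4} + v_{5} = 2·v_{6}  ⇒ sig = [3:2]

Hence PRS(X_Σ) =
    |P|=2: 10 collections, coeffs (), (), (), (1), (1), (1,1), (1,1), (1,1), (1,2), (1,2)
    |P|=3: 2 collections, coeffs (1), (2)


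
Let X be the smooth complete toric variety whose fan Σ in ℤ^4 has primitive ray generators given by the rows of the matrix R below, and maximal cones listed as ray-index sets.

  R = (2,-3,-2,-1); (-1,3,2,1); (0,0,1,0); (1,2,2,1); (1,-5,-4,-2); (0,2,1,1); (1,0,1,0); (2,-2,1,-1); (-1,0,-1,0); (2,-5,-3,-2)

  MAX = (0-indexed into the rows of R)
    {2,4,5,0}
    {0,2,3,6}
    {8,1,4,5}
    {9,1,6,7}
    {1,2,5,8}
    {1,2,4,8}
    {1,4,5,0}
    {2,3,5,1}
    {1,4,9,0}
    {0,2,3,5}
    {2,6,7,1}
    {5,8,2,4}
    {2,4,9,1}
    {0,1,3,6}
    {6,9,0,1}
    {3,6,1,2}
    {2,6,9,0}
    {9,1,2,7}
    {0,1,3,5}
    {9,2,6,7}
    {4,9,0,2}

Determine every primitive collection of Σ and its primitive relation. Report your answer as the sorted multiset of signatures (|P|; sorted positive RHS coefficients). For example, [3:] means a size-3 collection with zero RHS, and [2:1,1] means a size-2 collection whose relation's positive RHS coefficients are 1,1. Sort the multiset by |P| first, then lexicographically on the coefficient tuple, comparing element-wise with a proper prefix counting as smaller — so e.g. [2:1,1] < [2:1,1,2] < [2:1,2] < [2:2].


17 minimal non-faces of Δ(Σ) (on 10 rays):

  P = {6,8}:  v_{6} + v_{8} = 0 ; sig = [2:]
  P = {3,4}:  v_{3} + v_{4} = v_{0} ; sig = [2:1]
  P = {3,8}:  v_{3} + v_{8} = v_{5} ; sig = [2:1]
  P = {4,6}:  v_{4} + v_{6} = v_{9} ; sig = [2:1]
  P = {5,6}:  v_{5} + v_{6} = v_{3} ; sig = [2:1]
  P = {5,9}:  v_{5} + v_{9} = v_{0} ; sig = [2:1]
  P = {8,9}:  v_{8} + v_{9} = v_{4} ; sig = [2:1]
  P = {0,8}:  v_{0} + v_{8} = v_{4} + v_{5} ; sig = [2:1,1]
  P = {3,9}:  v_{3} + v_{9} = v_{0} + v_{6} ; sig = [2:1,1]
  P = {7,8}:  v_{7} + v_{8} = v_{1} + v_{2} + v_{9} ; sig = [2:1,1,1]
  P = {4,7}:  v_{4} + v_{7} = v_{1} + v_{2} + 2·v_{9} ; sig = [2:1,1,2]
  P = {0,7}:  v_{0} + v_{7} = 2·v_{6} + v_{9} ; sig = [2:1,2]
  P = {5,7}:  v_{5} + v_{7} = 2·v_{6} ; sig = [2:2]
  P = {3,7}:  v_{3} + v_{7} = 3·v_{6} ; sig = [2:3]
  P = {0,1,2}:  v_{0} + v_{1} + v_{2} = v_{6} ; sig = [3:1]
  P = {1,2,4,5}:  v_{1} + v_{2} + v_{4} + v_{5} = 0 ; sig = [4:]
  P = {1,2,6,9}:  v_{1} + v_{2} + v_{6} + v_{9} = v_{7} ; sig = [4:1]

so the primitive-relation signature multiset is
    [2:]
    [2:1]
    [2:1]
    [2:1]
    [2:1]
    [2:1]
    [2:1]
    [2:1,1]
    [2:1,1]
    [2:1,1,1]
    [2:1,1,2]
    [2:1,2]
    [2:2]
    [2:3]
    [3:1]
    [4:]
    [4:1]


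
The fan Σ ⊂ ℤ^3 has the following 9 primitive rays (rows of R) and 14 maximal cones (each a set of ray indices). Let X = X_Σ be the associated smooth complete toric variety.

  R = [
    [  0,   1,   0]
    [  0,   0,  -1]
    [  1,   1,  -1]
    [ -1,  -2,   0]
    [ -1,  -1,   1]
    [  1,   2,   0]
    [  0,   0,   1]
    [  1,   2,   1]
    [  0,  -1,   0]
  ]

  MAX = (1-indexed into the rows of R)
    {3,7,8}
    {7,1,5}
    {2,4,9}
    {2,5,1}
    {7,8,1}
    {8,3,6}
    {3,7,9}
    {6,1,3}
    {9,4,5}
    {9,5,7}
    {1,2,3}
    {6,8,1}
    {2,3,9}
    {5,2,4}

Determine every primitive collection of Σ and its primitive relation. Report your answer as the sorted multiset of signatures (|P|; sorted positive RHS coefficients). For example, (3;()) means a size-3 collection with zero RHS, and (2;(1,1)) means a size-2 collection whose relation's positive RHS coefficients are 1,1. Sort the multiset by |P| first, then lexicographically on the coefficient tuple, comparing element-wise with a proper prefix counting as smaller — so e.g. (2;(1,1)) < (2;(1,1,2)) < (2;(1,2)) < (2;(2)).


18 collections generate NE(X_Σ); each relation:

  P={1,9}:  v_{1} + v_{9} = 0  ⇒ sig = (2;())
  P={2,7}:  v_{2} + v_{7} = 0  ⇒ sig = (2;())
  P={3,5}:  v_{3} + v_{5} = 0  ⇒ sig = (2;())
  P={4,6}:  v_{4} + v_{6} = 0  ⇒ sig = (2;())
  P={2,8}:  v_{2} + v_{8} = v_{6}  ⇒ sig = (2;(1))
  P={4,8}:  v_{4} + v_{8} = v_{7}  ⇒ sig = (2;(1))
  P={6,7}:  v_{6} + v_{7} = v_{8}  ⇒ sig = (2;(1))
  P={1,4}:  v_{1} + v_{4} = v_{2} + v_{5}  ⇒ sig = (2;(1,1))
  P={2,6}:  v_{2} + v_{6} = v_{1} + v_{3}  ⇒ sig = (2;(1,1))
  P={3,4}:  v_{3} + v_{4} = v_{2} + v_{9}  ⇒ sig = (2;(1,1))
  P={4,7}:  v_{4} + v_{7} = v_{5} + v_{9}  ⇒ sig = (2;(1,1))
  P={5,6}:  v_{5} + v_{6} = v_{1} + v_{7}  ⇒ sig = (2;(1,1))
  P={6,9}:  v_{6} + v_{9} = v_{3} + v_{7}  ⇒ sig = (2;(1,1))
  P={5,8}:  v_{5} + v_{8} = v_{1} + 2·v_{7}  ⇒ sig = (2;(1,2))
  P={8,9}:  v_{8} + v_{9} = v_{3} + 2·v_{7}  ⇒ sig = (2;(1,2))
  P={1,3,7}:  v_{1} + v_{3} + v_{7} = v_{6}  ⇒ sig = (3;(1))
  P={2,5,9}:  v_{2} + v_{5} + v_{9} = v_{4}  ⇒ sig = (3;(1))
  P={1,3,8}:  v_{1} + v_{3} + v_{8} = 2·v_{6}  ⇒ sig = (3;(2))

Sorted signature multiset PRS(X):
    |P|=2: 15 collections, coeffs (), (), (), (), (1), (1), (1), (1,1), (1,1), (1,1), (1,1), (1,1), (1,1), (1,2), (1,2)
    |P|=3: 3 collections, coeffs (1), (1), (2)


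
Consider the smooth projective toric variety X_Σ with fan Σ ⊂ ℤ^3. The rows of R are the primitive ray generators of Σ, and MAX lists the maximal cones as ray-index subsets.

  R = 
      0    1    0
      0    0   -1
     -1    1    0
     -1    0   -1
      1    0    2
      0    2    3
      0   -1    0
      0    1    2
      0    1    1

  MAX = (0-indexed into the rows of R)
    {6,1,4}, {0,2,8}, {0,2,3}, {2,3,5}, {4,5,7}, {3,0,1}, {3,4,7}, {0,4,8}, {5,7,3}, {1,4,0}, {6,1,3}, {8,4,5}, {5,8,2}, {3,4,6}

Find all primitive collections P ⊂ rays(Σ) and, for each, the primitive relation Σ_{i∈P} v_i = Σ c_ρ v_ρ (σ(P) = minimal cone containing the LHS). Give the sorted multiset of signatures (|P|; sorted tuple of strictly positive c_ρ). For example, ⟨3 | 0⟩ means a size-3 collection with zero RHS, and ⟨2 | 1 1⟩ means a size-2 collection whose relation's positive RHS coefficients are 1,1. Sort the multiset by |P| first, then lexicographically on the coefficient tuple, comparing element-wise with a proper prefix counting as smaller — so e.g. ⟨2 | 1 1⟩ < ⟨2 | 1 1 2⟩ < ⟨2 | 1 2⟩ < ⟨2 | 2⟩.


Primitive collections (18):

  • {0,6}:  v_{0} + v_{6} = 0  ⟹  sig = ⟨2 | 0⟩
  • {1,7}:  v_{1} + v_{7} = v_{8}  ⟹  sig = ⟨2 | 1⟩
  • {1,8}:  v_{1} + v_{8} = v_{0}  ⟹  sig = ⟨2 | 1⟩
  • {2,4}:  v_{2} + v_{4} = v_{7}  ⟹  sig = ⟨2 | 1⟩
  • {3,8}:  v_{3} + v_{8} = v_{2}  ⟹  sig = ⟨2 | 1⟩
  • {7,8}:  v_{7} + v_{8} = v_{5}  ⟹  sig = ⟨2 | 1⟩
  • {1,2}:  v_{1} + v_{2} = v_{0} + v_{3}  ⟹  sig = ⟨2 | 1 1⟩
  • {2,7}:  v_{2} + v_{7} = v_{3} + v_{5}  ⟹  sig = ⟨2 | 1 1⟩
  • {6,8}:  v_{6} + v_{8} = v_{3} + v_{4}  ⟹  sig = ⟨2 | 1 1⟩
  • {5,6}:  v_{5} + v_{6} = v_{3} + v_{4} + v_{7}  ⟹  sig = ⟨2 | 1 1 1⟩
  • {2,6}:  v_{2} + v_{6} = 2·v_{3} + v_{4}  ⟹  sig = ⟨2 | 1 2⟩
  • {0,7}:  v_{0} + v_{7} = 2·v_{8}  ⟹  sig = ⟨2 | 2⟩
  • {1,5}:  v_{1} + v_{5} = 2·v_{8}  ⟹  sig = ⟨2 | 2⟩
  • {6,7}:  v_{6} + v_{7} = 2·v_{3} + 2·v_{4}  ⟹  sig = ⟨2 | 2 2⟩
  • {0,5}:  v_{0} + v_{5} = 3·v_{8}  ⟹  sig = ⟨2 | 3⟩
  • {1,3,4}:  v_{1} + v_{3} + v_{4} = 0  ⟹  sig = ⟨3 | 0⟩
  • {0,3,4}:  v_{0} + v_{3} + v_{4} = v_{8}  ⟹  sig = ⟨3 | 1⟩
  • {3,4,5}:  v_{3} + v_{4} + v_{5} = 2·v_{7}  ⟹  sig = ⟨3 | 2⟩

so the primitive-relation signature multiset is
    ⟨2 | 0⟩
    ⟨2 | 1⟩
    ⟨2 | 1⟩
    ⟨2 | 1⟩
    ⟨2 | 1⟩
    ⟨2 | 1⟩
    ⟨2 | 1 1⟩
    ⟨2 | 1 1⟩
    ⟨2 | 1 1⟩
    ⟨2 | 1 1 1⟩
    ⟨2 | 1 2⟩
    ⟨2 | 2⟩
    ⟨2 | 2⟩
    ⟨2 | 2 2⟩
    ⟨2 | 3⟩
    ⟨3 | 0⟩
    ⟨3 | 1⟩
    ⟨3 | 2⟩


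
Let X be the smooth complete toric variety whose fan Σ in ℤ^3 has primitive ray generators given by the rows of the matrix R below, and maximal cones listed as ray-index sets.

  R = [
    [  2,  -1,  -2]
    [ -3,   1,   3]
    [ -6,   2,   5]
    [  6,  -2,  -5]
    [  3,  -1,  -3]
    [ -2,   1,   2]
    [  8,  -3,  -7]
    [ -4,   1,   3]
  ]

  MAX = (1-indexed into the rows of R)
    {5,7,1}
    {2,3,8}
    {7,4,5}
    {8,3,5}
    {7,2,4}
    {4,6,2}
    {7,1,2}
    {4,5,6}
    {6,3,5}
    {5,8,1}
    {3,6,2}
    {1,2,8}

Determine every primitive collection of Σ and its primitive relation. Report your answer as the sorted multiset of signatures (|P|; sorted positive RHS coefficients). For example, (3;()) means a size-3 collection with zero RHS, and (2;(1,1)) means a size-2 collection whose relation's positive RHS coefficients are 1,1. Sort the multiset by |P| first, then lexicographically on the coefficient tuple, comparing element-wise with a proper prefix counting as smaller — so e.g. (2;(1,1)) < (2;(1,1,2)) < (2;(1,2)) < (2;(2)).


|primitive collections| = 10. Relations:

  • {1,6}:  v_{1} + v_{6} = 0  ⇒ sig = (2;())
  • {2,5}:  v_{2} + v_{5} = 0  ⇒ sig = (2;())
  • {3,4}:  v_{3} + v_{4} = 0  ⇒ sig = (2;())
  • {1,3}:  v_{1} + v_{3} = v_{8}  ⇒ sig = (2;(1))
  • {1,4}:  v_{1} + v_{4} = v_{7}  ⇒ sig = (2;(1))
  • {3,7}:  v_{3} + v_{7} = v_{1}  ⇒ sig = (2;(1))
  • {4,8}:  v_{4} + v_{8} = v_{1}  ⇒ sig = (2;(1))
  • {6,7}:  v_{6} + v_{7} = v_{4}  ⇒ sig = (2;(1))
  • {6,8}:  v_{6} + v_{8} = v_{3}  ⇒ sig = (2;(1))
  • {7,8}:  v_{7} + v_{8} = 2·v_{1}  ⇒ sig = (2;(2))

Hence PRS(X_Σ) =
    (2;())
    (2;())
    (2;())
    (2;(1))
    (2;(1))
    (2;(1))
    (2;(1))
    (2;(1))
    (2;(1))
    (2;(2))


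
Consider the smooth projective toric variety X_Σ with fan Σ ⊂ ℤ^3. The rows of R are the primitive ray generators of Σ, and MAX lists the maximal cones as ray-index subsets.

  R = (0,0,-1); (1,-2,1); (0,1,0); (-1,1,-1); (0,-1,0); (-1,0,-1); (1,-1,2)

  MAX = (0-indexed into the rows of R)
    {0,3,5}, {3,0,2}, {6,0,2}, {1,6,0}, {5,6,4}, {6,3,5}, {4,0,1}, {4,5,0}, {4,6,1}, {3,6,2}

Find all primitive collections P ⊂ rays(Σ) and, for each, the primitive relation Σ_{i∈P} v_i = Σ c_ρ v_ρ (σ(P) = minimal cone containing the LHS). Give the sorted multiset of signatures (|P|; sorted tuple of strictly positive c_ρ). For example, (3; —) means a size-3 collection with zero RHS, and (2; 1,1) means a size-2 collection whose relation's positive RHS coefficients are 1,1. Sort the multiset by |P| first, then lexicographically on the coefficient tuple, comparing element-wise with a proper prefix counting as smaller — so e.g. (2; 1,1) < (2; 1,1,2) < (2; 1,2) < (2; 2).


Δ(Σ) — 7 vertices, 9 min non-faces:

  P={2,4}:  v_{2} + v_{4} = 0  so sig = (2; —)
  P={1,3}:  v_{1} + v_{3} = v_{4}  so sig = (2; 1)
  P={2,5}:  v_{2} + v_{5} = v_{3}  so sig = (2; 1)
  P={3,4}:  v_{3} + v_{4} = v_{5}  so sig = (2; 1)
  P={1,2}:  v_{1} + v_{2} = v_{0} + v_{6}  so sig = (2; 1,1)
  P={1,5}:  v_{1} + v_{5} = 2·v_{4}  so sig = (2; 2)
  P={0,3,6}:  v_{0} + v_{3} + v_{6} = 0  so sig = (3; —)
  P={0,4,6}:  v_{0} + v_{4} + v_{6} = v_{1}  so sig = (3; 1)
  P={0,5,6}:  v_{0} + v_{5} + v_{6} = v_{4}  so sig = (3; 1)

Sorted signature multiset PRS(X):
    (2; —)
    (2; 1)
    (2; 1)
    (2; 1)
    (2; 1,1)
    (2; 2)
    (3; —)
    (3; 1)
    (3; 1)


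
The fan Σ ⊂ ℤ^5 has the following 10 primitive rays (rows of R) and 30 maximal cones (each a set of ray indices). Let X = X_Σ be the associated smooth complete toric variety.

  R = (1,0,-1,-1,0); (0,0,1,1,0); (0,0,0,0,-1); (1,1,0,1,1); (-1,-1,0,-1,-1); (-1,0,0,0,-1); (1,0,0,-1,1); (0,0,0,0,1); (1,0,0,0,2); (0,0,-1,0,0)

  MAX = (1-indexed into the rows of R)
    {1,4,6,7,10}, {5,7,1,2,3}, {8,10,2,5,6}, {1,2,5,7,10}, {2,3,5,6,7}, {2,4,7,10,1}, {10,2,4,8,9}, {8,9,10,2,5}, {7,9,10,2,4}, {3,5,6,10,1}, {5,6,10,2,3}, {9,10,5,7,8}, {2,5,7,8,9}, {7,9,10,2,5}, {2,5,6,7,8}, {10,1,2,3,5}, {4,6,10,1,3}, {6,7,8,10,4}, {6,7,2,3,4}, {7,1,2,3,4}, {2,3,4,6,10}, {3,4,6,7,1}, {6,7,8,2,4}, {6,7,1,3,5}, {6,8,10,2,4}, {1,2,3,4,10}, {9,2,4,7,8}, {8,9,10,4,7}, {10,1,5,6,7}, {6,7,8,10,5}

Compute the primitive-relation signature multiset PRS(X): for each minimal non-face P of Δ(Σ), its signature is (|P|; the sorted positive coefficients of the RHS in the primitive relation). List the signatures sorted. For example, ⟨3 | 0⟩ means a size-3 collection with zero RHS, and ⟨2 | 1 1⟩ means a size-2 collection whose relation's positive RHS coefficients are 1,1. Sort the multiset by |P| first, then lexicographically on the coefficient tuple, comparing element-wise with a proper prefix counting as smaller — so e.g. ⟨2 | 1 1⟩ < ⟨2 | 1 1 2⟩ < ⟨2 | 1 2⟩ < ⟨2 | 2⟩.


Σ has 10 primitive collections:

  • {3,8}:  v_{3} + v_{8} = 0  so sig = ⟨2 | 0⟩
  • {4,5}:  v_{4} + v_{5} = 0  so sig = ⟨2 | 0⟩
  • {6,9}:  v_{6} + v_{9} = v_{8}  so sig = ⟨2 | 1⟩
  • {1,8}:  v_{1} + v_{8} = v_{7} + v_{10}  so sig = ⟨2 | 1 1⟩
  • {3,9}:  v_{3} + v_{9} = v_{2} + v_{7} + v_{10}  so sig = ⟨2 | 1 1 1⟩
  • {1,9}:  v_{1} + v_{9} = v_{2} + 2·v_{7} + 2·v_{10}  so sig = ⟨2 | 1 2 2⟩
  • {1,2,6}:  v_{1} + v_{2} + v_{6} = v_{3}  so sig = ⟨3 | 1⟩
  • {3,7,10}:  v_{3} + v_{7} + v_{10} = v_{1}  so sig = ⟨3 | 1⟩
  • {2,6,7,10}:  v_{2} + v_{6} + v_{7} + v_{10} = 0  so sig = ⟨4 | 0⟩
  • {2,7,8,10}:  v_{2} + v_{7} + v_{8} + v_{10} = v_{9}  so sig = ⟨4 | 1⟩

Hence PRS(X_Σ) =
[⟨2 | 0⟩, ⟨2 | 0⟩, ⟨2 | 1⟩, ⟨2 | 1 1⟩, ⟨2 | 1 1 1⟩, ⟨2 | 1 2 2⟩, ⟨3 | 1⟩, ⟨3 | 1⟩, ⟨4 | 0⟩, ⟨4 | 1⟩]


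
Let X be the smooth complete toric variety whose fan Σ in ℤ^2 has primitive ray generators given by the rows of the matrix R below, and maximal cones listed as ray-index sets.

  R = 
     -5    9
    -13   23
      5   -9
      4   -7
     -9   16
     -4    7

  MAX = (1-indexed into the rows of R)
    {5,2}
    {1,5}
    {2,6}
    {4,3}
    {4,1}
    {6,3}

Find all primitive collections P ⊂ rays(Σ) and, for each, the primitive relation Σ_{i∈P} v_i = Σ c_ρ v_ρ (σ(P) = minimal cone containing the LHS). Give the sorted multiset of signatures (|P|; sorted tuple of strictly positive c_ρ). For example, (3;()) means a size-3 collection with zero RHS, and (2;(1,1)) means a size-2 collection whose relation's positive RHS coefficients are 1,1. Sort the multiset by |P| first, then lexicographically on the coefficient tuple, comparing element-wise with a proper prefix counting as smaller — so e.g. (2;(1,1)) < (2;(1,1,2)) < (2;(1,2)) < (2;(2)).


Minimal non-faces — 9 found among 6 rays, 6 max cones:

  • {1,3}:  v_{1} + v_{3} = 0 ; sig = (2;())
  • {4,6}:  v_{4} + v_{6} = 0 ; sig = (2;())
  • {1,6}:  v_{1} + v_{6} = v_{5} ; sig = (2;(1))
  • {2,4}:  v_{2} + v_{4} = v_{5} ; sig = (2;(1))
  • {3,5}:  v_{3} + v_{5} = v_{6} ; sig = (2;(1))
  • {4,5}:  v_{4} + v_{5} = v_{1} ; sig = (2;(1))
  • {5,6}:  v_{5} + v_{6} = v_{2} ; sig = (2;(1))
  • {1,2}:  v_{1} + v_{2} = 2·v_{5} ; sig = (2;(2))
  • {2,3}:  v_{2} + v_{3} = 2·v_{6} ; sig = (2;(2))

Sorted signature multiset PRS(X):
    |P|=2: 9 collections, coeffs (), (), (1), (1), (1), (1), (1), (2), (2)


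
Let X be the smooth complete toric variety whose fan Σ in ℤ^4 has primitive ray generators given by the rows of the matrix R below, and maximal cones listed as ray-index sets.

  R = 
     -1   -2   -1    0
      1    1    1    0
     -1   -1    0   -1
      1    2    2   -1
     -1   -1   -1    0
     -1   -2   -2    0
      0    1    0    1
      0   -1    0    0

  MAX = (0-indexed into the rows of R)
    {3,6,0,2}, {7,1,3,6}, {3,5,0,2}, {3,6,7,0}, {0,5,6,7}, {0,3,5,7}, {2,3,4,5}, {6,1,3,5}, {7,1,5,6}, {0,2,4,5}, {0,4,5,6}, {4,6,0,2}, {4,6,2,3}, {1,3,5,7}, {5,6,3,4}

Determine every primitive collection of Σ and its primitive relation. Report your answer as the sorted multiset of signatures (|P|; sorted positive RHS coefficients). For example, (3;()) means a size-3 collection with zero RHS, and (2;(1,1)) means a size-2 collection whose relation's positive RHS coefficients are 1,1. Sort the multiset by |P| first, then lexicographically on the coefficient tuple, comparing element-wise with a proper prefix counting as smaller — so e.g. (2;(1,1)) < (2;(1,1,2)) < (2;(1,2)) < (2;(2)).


Primitive collections (9):

  P = {1,4}:  v_{1} + v_{4} = 0 — sig = (2;())
  P = {0,1}:  v_{0} + v_{1} = v_{7} — sig = (2;(1))
  P = {4,7}:  v_{4} + v_{7} = v_{0} — sig = (2;(1))
  P = {1,2}:  v_{1} + v_{2} = v_{0} + v_{3} — sig = (2;(1,1))
  P = {2,7}:  v_{2} + v_{7} = 2·v_{0} + v_{3} — sig = (2;(1,2))
  P = {0,3,4}:  v_{0} + v_{3} + v_{4} = v_{2} — sig = (3;(1))
  P = {2,5,6}:  v_{2} + v_{5} + v_{6} = 2·v_{4} — sig = (3;(2))
  P = {3,5,6,7}:  v_{3} + v_{5} + v_{6} + v_{7} = 0 — sig = (4;())
  P = {0,3,5,6}:  v_{0} + v_{3} + v_{5} + v_{6} = v_{4} — sig = (4;(1))

so the primitive-relation signature multiset is
[(2;()), (2;(1)), (2;(1)), (2;(1,1)), (2;(1,2)), (3;(1)), (3;(2)), (4;()), (4;(1))]


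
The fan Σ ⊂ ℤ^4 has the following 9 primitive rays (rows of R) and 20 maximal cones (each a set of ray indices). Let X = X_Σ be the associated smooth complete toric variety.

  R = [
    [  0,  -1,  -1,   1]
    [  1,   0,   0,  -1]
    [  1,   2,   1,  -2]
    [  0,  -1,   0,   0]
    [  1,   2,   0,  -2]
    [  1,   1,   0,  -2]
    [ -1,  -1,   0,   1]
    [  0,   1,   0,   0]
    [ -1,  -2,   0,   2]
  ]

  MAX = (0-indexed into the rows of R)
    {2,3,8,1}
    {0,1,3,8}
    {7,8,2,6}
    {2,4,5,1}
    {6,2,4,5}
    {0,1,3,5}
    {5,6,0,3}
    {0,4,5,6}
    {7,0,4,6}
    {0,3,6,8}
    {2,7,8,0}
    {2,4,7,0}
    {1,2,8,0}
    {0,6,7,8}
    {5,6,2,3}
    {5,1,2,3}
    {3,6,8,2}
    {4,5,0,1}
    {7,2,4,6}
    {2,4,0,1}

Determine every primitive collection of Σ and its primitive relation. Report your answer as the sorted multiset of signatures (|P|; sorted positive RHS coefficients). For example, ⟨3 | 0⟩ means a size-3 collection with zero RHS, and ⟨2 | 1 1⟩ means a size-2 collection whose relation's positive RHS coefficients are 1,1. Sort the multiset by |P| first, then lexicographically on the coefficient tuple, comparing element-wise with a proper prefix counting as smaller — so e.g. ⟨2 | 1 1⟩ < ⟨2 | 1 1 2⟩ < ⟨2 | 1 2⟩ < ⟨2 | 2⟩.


10 collections generate NE(X_Σ); each relation:

  {3,7}:  v_{3} + v_{7} = 0  so sig = ⟨2 | 0⟩
  {4,8}:  v_{4} + v_{8} = 0  so sig = ⟨2 | 0⟩
  {1,6}:  v_{1} + v_{6} = v_{3}  so sig = ⟨2 | 1⟩
  {3,4}:  v_{3} + v_{4} = v_{5}  so sig = ⟨2 | 1⟩
  {5,7}:  v_{5} + v_{7} = v_{4}  so sig = ⟨2 | 1⟩
  {5,8}:  v_{5} + v_{8} = v_{3}  so sig = ⟨2 | 1⟩
  {1,7}:  v_{1} + v_{7} = v_{0} + v_{2}  so sig = ⟨2 | 1 1⟩
  {0,2,6}:  v_{0} + v_{2} + v_{6} = 0  so sig = ⟨3 | 0⟩
  {0,2,3}:  v_{0} + v_{2} + v_{3} = v_{1}  so sig = ⟨3 | 1⟩
  {0,2,5}:  v_{0} + v_{2} + v_{5} = v_{1} + v_{4}  so sig = ⟨3 | 1 1⟩

Sorted signature multiset PRS(X):
{ ⟨2 | 0⟩ ×2,  ⟨2 | 1⟩ ×4,  ⟨2 | 1 1⟩,  ⟨3 | 0⟩,  ⟨3 | 1⟩,  ⟨3 | 1 1⟩ }


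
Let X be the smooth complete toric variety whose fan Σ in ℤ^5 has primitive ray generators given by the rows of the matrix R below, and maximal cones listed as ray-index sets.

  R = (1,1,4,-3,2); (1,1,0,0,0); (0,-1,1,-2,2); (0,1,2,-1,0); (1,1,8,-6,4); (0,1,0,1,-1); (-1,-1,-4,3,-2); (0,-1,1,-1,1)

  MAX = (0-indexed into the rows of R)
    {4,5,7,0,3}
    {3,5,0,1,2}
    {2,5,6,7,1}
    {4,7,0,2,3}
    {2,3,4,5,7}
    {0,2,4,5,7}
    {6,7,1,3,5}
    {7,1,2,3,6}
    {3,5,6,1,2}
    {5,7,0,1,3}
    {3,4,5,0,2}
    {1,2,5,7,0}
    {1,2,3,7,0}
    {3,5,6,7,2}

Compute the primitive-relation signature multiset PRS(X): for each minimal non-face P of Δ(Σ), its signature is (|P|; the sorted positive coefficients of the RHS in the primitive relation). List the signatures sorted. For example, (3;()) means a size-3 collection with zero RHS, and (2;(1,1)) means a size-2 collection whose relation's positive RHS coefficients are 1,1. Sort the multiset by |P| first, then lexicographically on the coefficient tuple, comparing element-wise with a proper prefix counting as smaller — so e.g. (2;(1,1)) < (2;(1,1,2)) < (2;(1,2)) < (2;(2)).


5 collections generate NE(X_Σ); each relation:

  • {0,6}:  v_{0} + v_{6} = 0  ⟹  sig = (2;())
  • {4,6}:  v_{4} + v_{6} = v_{2} + v_{3} + v_{5} + v_{7}  ⟹  sig = (2;(1,1,1,1))
  • {1,4}:  v_{1} + v_{4} = 2·v_{0}  ⟹  sig = (2;(2))
  • {0,2,3,5,7}:  v_{0} + v_{2} + v_{3} + v_{5} + v_{7} = v_{4}  ⟹  sig = (5;(1))
  • {1,2,3,5,7}:  v_{1} + v_{2} + v_{3} + v_{5} + v_{7} = v_{0}  ⟹  sig = (5;(1))

Hence PRS(X_Σ) =
{ (2;()),  (2;(1,1,1,1)),  (2;(2)),  (5;(1)) ×2 }


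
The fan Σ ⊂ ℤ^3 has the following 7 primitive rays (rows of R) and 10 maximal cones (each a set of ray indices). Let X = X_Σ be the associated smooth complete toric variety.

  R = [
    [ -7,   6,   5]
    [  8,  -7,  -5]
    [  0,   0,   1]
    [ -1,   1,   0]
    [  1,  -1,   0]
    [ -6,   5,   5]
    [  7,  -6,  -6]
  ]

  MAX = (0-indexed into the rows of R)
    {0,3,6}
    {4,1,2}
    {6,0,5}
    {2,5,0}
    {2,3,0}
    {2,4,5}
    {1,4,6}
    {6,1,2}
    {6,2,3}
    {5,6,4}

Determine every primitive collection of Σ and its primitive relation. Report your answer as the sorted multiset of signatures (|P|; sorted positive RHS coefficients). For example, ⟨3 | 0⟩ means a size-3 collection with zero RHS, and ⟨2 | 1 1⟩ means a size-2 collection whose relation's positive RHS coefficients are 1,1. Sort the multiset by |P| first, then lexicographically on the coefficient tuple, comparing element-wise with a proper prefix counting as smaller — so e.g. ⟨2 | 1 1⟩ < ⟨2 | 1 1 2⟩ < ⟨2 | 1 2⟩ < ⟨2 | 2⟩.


9 minimal non-faces of Δ(Σ) (on 7 rays):

  • {3,4}:  v_{3} + v_{4} = 0 ; sig = ⟨2 | 0⟩
  • {0,1}:  v_{0} + v_{1} = v_{4} ; sig = ⟨2 | 1⟩
  • {0,4}:  v_{0} + v_{4} = v_{5} ; sig = ⟨2 | 1⟩
  • {3,5}:  v_{3} + v_{5} = v_{0} ; sig = ⟨2 | 1⟩
  • {1,3}:  v_{1} + v_{3} = v_{2} + v_{6} ; sig = ⟨2 | 1 1⟩
  • {1,5}:  v_{1} + v_{5} = 2·v_{4} ; sig = ⟨2 | 2⟩
  • {0,2,6}:  v_{0} + v_{2} + v_{6} = 0 ; sig = ⟨3 | 0⟩
  • {2,4,6}:  v_{2} + v_{4} + v_{6} = v_{1} ; sig = ⟨3 | 1⟩
  • {2,5,6}:  v_{2} + v_{5} + v_{6} = v_{4} ; sig = ⟨3 | 1⟩

Signatures (|P|; sorted positive RHS coefficients), sorted:
{ ⟨2 | 0⟩,  ⟨2 | 1⟩ ×3,  ⟨2 | 1 1⟩,  ⟨2 | 2⟩,  ⟨3 | 0⟩,  ⟨3 | 1⟩ ×2 }


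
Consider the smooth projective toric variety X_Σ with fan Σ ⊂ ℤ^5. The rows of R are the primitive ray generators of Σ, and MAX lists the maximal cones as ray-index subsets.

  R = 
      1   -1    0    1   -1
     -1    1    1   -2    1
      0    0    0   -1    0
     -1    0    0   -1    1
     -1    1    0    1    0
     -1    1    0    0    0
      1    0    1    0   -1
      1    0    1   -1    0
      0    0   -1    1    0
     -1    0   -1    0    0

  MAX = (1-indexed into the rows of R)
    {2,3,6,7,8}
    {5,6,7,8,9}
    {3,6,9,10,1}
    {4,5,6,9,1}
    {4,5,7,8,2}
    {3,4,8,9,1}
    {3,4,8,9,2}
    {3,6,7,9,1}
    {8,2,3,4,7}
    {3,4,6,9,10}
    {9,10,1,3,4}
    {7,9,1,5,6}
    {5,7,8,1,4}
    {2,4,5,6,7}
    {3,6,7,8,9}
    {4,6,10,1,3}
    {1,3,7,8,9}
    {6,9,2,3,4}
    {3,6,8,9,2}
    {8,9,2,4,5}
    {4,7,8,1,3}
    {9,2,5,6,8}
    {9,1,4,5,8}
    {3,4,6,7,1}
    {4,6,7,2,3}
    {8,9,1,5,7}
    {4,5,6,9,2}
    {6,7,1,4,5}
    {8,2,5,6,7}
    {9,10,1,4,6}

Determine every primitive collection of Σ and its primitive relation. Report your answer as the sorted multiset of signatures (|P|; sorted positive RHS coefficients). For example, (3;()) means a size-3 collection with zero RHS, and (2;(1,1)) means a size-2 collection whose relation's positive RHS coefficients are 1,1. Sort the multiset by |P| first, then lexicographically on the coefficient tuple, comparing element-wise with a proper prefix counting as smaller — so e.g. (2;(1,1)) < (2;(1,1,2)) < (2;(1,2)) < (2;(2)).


Minimal non-faces — 11 found among 10 rays, 30 max cones:

  {3,5}:  v_{3} + v_{5} = v_{6} — sig = (2;(1))
  {8,10}:  v_{8} + v_{10} = v_{3} — sig = (2;(1))
  {1,2}:  v_{1} + v_{2} = v_{4} + v_{7} — sig = (2;(1,1))
  {2,10}:  v_{2} + v_{10} = v_{3} + v_{4} + v_{6} — sig = (2;(1,1,1))
  {7,10}:  v_{7} + v_{10} = v_{1} + v_{3} + v_{6} — sig = (2;(1,1,1))
  {5,10}:  v_{5} + v_{10} = v_{1} + v_{4} + 2·v_{6} + v_{9} — sig = (2;(1,1,1,2))
  {4,7,9}:  v_{4} + v_{7} + v_{9} = 0 — sig = (3;())
  {1,6,8}:  v_{1} + v_{6} + v_{8} = v_{7} — sig = (3;(1))
  {4,6,8}:  v_{4} + v_{6} + v_{8} = v_{2} — sig = (3;(1))
  {2,7,9}:  v_{2} + v_{7} + v_{9} = v_{6} + v_{8} — sig = (3;(1,1))
  {1,3,4,6,9}:  v_{1} + v_{3} + v_{4} + v_{6} + v_{9} = v_{10} — sig = (5;(1))

Sorted signature multiset PRS(X):
    |P|=2: 6 collections, coeffs (1), (1), (1,1), (1,1,1), (1,1,1), (1,1,1,2)
    |P|=3: 4 collections, coeffs (), (1), (1), (1,1)
    |P|=5: 1 collection, coeffs (1)
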